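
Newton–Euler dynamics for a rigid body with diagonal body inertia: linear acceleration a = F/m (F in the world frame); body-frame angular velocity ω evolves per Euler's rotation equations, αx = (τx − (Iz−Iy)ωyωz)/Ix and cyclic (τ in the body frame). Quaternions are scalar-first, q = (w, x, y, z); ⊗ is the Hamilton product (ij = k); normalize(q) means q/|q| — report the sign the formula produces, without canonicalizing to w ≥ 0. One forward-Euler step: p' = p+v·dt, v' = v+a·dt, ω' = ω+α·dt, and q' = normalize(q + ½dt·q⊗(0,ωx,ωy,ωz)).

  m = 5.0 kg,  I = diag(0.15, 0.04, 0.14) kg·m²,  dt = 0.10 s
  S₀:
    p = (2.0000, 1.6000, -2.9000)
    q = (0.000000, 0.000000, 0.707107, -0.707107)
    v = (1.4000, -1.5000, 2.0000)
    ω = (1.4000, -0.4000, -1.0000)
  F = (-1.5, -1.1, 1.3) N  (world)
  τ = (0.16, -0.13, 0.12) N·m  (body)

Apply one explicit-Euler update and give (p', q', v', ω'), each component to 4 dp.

p' = (2.1400, 1.4500, -2.7000)
q' = (-0.0211, -0.0493, 0.6551, -0.7537)
v' = (1.3700, -1.5220, 2.0260)
ω' = (1.4800, -0.6900, -0.9583)

precession coupling ω×(Iω) = (0.0400, -0.0140, 0.0616)
angular accel α = (0.8000, -2.9000, 0.4171)
ω' = ω + α·dt = (1.4800, -0.6900, -0.9583)
Hamilton product q⊗(0,ω) = (-0.4242642, -0.9899498, -0.9899498, -0.9899498)
q + ½dt·q⊗(0,ω), renormalized = (-0.0211, -0.0493, 0.6551, -0.7537)
linear accel F/m = (-0.3000, -0.2200, 0.2600)
p' = p + v·dt = (2.1400, 1.4500, -2.7000)
v + (F/m)dt = (1.3700, -1.5220, 2.0260)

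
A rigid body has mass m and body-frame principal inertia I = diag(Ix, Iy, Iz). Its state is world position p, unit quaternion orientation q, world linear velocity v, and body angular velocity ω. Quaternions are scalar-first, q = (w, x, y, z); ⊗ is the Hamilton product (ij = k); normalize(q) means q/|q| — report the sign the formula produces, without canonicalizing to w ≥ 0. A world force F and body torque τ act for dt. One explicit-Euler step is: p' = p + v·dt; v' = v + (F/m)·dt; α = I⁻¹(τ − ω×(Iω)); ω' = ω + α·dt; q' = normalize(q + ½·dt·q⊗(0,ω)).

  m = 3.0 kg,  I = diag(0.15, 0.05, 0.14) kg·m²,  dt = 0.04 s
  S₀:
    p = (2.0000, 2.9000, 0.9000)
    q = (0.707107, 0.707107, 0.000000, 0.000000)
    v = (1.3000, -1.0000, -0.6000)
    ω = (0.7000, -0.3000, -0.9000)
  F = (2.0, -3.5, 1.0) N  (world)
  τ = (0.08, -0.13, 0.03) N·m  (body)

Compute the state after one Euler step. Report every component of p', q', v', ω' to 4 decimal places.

p' = (2.0520, 2.8600, 0.8760)
q' = (0.6970, 0.7168, 0.0085, -0.0170)
v' = (1.3267, -1.0467, -0.5867)
ω' = (0.7149, -0.3990, -0.8974)

a = (0.6667, -1.1667, 0.3333)
p' = p + v·dt = (2.0520, 2.8600, 0.8760)
new velocity v' = (1.3267, -1.0467, -0.5867)
ω×(Iω) gyroscopic = (0.0243, -0.0063, 0.0210)
α = I⁻¹(τ − ω×Iω) = (0.3713, -2.4740, 0.0643)
new body rate ω' = (0.7149, -0.3990, -0.8974)
q⊗(0,ω) = (-0.4949749, 0.4949749, 0.4242642, -0.8485284)
q' = normalize(q + ½dt·q⊗(0,ω)) = (0.6970, 0.7168, 0.0085, -0.0170)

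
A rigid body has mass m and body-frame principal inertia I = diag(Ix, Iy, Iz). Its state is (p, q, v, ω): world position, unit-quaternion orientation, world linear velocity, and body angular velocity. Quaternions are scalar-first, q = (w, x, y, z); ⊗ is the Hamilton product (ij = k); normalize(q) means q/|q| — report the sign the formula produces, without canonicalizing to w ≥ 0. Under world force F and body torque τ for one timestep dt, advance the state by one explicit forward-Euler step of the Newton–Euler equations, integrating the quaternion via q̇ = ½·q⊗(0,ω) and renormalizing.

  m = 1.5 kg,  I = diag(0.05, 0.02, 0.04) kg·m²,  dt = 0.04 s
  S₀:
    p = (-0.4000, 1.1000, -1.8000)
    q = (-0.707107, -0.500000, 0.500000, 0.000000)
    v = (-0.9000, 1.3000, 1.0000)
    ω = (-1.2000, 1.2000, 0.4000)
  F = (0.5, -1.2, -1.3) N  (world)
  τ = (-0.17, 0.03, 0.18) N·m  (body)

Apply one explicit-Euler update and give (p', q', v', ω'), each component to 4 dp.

p' = (-0.4360, 1.1520, -1.7600)
q' = (-0.7307, -0.4787, 0.4867, -0.0057)
v' = (-0.8867, 1.2680, 0.9653)
ω' = (-1.3437, 1.2696, 0.5368)

gyro term ω×Iω = (0.0096, -0.0048, 0.0432)
angular accel α = (-3.5920, 1.7400, 3.4200)
ω' = ω + α·dt = (-1.3437, 1.2696, 0.5368)
q⊗(0,ω) = (-1.2000000, 1.0485284, -0.6485284, -0.2828428)
q + ½dt·q⊗(0,ω), renormalized = (-0.7307, -0.4787, 0.4867, -0.0057)
linear accel F/m = (0.3333, -0.8000, -0.8667)
new position p' = (-0.4360, 1.1520, -1.7600)
v' = v + a·dt = (-0.8867, 1.2680, 0.9653)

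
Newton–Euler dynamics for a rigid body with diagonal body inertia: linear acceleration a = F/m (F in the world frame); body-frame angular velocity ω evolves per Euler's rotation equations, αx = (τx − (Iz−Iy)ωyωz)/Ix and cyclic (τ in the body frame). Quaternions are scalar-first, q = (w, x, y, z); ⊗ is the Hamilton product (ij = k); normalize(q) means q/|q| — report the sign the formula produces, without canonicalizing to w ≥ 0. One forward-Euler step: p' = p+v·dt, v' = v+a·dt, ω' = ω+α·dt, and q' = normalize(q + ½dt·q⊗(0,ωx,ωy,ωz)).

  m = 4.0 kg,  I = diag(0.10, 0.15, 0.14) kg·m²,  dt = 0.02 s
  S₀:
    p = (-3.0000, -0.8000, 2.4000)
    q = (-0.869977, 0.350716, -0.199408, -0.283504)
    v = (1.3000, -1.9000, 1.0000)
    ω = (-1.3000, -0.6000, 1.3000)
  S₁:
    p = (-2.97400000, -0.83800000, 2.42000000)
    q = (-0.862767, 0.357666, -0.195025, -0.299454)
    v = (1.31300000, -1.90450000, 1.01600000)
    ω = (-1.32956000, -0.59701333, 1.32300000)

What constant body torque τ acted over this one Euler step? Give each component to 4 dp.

τ = (-0.1400, 0.0900, 0.2000)

rate change Δω = (-0.02956000, 0.00298667, 0.02300000)
precession coupling = (0.0078, 0.0676, 0.0390)
τ = I·(Δω/dt) + ω₀×(Iω₀) = (-0.1400, 0.0900, 0.2000)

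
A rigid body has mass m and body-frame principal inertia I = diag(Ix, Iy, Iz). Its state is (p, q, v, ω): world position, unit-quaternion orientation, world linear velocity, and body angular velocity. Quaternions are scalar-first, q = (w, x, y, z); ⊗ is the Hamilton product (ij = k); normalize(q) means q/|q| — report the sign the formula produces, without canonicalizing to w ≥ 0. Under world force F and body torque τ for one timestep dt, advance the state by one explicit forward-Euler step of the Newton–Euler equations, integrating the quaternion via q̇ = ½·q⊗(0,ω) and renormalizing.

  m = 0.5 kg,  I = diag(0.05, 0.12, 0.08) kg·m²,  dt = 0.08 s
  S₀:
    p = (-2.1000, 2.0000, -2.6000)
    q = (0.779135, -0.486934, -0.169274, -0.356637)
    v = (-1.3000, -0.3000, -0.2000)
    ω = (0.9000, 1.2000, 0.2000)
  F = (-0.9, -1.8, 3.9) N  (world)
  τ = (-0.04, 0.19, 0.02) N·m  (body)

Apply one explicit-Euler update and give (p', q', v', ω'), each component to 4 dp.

precession coupling ω×(Iω) = (-0.0096, -0.0054, 0.0756)
α = I⁻¹(τ − ω×Iω) = (-0.6080, 1.6283, -0.6950)
new body rate ω' = (0.8514, 1.3303, 0.1444)
2q̇ = q⊗(0,ω) = (0.7126968, 1.0953311, 0.7113755, -0.2761472)
q + ½dt·q⊗(0,ω), renormalized = (0.8062, -0.4423, -0.1406, -0.3670)
a = (-1.8000, -3.6000, 7.8000)
new position p' = (-2.2040, 1.9760, -2.6160)
v' = v + a·dt = (-1.4440, -0.5880, 0.4240)

p' = (-2.2040, 1.9760, -2.6160)
q' = (0.8062, -0.4423, -0.1406, -0.3670)
v' = (-1.4440, -0.5880, 0.4240)
ω' = (0.8514, 1.3303, 0.1444)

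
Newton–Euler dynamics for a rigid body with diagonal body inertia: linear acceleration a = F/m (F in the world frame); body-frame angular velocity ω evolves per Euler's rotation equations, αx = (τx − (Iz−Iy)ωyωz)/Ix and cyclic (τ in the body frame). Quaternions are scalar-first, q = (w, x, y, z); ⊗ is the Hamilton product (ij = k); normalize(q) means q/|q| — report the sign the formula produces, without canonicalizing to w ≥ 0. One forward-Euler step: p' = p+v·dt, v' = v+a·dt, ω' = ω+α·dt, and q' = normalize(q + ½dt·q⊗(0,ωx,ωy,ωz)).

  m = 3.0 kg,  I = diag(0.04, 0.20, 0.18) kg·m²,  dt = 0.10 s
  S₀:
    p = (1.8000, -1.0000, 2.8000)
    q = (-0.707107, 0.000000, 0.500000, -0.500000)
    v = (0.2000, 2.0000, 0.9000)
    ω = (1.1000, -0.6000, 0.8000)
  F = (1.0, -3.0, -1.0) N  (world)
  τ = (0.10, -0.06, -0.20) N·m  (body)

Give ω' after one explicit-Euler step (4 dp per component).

ω' = (1.3260, -0.5684, 0.7476)

angular accel α = (2.2600, 0.3160, -0.5244)
new body rate ω' = (1.3260, -0.5684, 0.7476)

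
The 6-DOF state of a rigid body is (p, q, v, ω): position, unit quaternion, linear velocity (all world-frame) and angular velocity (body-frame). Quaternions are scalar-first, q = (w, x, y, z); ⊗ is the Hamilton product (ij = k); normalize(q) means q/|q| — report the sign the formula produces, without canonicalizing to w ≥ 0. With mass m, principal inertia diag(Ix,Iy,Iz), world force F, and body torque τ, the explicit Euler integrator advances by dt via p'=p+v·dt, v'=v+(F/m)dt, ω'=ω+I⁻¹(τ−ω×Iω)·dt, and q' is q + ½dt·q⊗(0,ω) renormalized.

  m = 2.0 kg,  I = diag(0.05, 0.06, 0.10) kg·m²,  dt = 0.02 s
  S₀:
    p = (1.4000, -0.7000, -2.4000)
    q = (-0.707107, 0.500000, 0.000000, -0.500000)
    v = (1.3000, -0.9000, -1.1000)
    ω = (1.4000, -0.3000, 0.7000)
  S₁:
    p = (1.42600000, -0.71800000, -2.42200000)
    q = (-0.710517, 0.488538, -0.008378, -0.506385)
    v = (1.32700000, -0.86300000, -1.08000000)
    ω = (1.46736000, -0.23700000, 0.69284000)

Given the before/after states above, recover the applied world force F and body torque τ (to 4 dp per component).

F = (2.7000, 3.7000, 2.0000)
τ = (0.1600, 0.1400, -0.0400)

v₁ − v₀ = (0.02700000, 0.03700000, 0.02000000)
m·(v₁−v₀)/dt = (2.7000, 3.7000, 2.0000)
rate change Δω = (0.06736000, 0.06300000, -0.00716000)
I·α + gyro = (0.1600, 0.1400, -0.0400)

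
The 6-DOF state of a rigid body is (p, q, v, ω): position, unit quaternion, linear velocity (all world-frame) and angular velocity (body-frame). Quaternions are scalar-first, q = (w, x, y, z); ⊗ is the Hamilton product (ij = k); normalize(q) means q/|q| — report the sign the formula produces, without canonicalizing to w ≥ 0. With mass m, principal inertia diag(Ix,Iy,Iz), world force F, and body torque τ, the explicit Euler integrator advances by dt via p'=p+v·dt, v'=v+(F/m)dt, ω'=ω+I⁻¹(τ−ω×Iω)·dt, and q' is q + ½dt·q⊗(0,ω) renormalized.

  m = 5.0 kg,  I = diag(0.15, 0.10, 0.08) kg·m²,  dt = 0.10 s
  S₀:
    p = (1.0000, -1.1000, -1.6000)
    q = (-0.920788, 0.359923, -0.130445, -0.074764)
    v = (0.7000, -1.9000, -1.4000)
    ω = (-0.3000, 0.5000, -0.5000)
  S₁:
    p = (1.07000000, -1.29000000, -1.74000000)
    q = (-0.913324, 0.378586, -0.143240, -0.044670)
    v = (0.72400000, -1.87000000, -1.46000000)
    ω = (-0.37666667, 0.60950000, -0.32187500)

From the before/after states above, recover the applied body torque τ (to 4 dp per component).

τ = (-0.1100, 0.1200, 0.1500)

rate change Δω = (-0.07666667, 0.10950000, 0.17812500)
gyro term ω₀×Iω₀ = (0.0050, 0.0105, 0.0075)
τ = I·(Δω/dt) + ω₀×(Iω₀) = (-0.1100, 0.1200, 0.1500)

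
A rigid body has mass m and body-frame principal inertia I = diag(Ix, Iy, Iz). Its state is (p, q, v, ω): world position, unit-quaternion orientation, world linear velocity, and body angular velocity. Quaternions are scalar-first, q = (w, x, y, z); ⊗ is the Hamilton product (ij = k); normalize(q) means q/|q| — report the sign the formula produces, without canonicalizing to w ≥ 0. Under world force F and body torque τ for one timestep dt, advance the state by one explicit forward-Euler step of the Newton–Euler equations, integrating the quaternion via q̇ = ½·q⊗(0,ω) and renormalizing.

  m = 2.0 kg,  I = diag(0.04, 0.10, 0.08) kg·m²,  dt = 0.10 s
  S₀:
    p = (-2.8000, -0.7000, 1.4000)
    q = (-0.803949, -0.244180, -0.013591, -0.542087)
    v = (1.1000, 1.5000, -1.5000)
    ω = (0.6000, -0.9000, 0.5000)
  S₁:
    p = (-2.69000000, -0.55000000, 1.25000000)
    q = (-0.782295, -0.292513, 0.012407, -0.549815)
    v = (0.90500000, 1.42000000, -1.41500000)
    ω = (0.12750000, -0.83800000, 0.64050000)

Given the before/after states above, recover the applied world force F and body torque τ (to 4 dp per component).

Δω = ω₁−ω₀ = (-0.47250000, 0.06200000, 0.14050000)
I·α + gyro = (-0.1800, 0.0500, 0.0800)
velocity change Δv = (-0.19500000, -0.08000000, 0.08500000)
F = m·Δv/dt = (-3.9000, -1.6000, 1.7000)

F = (-3.9000, -1.6000, 1.7000)
τ = (-0.1800, 0.0500, 0.0800)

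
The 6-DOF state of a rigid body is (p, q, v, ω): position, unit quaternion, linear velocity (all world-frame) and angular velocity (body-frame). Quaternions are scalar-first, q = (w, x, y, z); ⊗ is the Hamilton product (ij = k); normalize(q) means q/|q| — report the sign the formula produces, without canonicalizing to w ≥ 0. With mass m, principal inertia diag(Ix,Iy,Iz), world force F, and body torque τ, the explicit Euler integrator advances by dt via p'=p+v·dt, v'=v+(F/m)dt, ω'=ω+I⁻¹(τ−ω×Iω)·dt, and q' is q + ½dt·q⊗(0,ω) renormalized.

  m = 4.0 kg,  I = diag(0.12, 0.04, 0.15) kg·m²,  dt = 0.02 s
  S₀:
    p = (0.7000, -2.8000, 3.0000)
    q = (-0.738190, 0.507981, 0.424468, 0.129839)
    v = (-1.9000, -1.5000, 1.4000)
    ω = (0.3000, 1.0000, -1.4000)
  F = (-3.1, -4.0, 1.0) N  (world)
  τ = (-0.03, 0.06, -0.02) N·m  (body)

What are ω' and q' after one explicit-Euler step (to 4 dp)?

ω×(Iω) gyroscopic = (-0.1540, 0.0126, -0.0240)
angular accel α = (1.0333, 1.1850, 0.0267)
ω' = ω + α·dt = (0.3207, 1.0237, -1.3995)
q⊗(0,ω) = (-0.3950877, -0.9455512, 0.0119351, 1.4141066)
q' = normalize(q + ½dt·q⊗(0,ω)) = (-0.7420, 0.4984, 0.4245, 0.1440)

ω' = (0.3207, 1.0237, -1.3995)
q' = (-0.7420, 0.4984, 0.4245, 0.1440)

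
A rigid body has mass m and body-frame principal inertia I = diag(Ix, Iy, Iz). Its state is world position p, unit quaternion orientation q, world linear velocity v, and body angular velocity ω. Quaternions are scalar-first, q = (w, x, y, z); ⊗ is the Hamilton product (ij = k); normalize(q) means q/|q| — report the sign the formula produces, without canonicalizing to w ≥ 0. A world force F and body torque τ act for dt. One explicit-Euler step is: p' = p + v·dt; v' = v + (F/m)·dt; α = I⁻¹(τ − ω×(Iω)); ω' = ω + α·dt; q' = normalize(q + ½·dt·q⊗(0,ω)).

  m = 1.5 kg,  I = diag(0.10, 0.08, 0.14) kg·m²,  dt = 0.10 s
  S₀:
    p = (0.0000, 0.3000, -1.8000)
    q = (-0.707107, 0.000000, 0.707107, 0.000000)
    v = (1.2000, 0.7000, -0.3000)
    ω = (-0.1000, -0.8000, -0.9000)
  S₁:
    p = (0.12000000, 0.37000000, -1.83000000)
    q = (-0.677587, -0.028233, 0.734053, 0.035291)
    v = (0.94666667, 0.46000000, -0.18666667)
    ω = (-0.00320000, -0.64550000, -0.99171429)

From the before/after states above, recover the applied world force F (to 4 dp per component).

Δv = v₁−v₀ = (-0.25333333, -0.24000000, 0.11333333)
F = m·Δv/dt = (-3.8000, -3.6000, 1.7000)

F = (-3.8000, -3.6000, 1.7000)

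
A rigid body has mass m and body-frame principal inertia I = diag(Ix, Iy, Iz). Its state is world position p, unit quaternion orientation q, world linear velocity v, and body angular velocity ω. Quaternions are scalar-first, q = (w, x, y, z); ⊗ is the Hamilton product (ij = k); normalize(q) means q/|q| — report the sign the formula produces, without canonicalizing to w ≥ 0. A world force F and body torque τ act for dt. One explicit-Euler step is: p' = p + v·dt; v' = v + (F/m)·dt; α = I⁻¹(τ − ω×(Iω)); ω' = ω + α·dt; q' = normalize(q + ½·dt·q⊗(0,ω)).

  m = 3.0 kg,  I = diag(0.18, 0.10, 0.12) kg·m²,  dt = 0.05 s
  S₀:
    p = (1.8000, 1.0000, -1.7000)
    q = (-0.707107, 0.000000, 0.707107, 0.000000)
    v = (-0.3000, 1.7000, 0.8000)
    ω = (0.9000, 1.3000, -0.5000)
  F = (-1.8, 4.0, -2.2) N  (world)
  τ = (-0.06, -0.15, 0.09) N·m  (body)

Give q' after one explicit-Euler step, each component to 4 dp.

Hamilton product q⊗(0,ω) = (-0.9192391, -0.9899498, -0.9192391, -0.2828428)
q' = normalize(q + ½dt·q⊗(0,ω)) = (-0.7295, -0.0247, 0.6835, -0.0071)

q' = (-0.7295, -0.0247, 0.6835, -0.0071)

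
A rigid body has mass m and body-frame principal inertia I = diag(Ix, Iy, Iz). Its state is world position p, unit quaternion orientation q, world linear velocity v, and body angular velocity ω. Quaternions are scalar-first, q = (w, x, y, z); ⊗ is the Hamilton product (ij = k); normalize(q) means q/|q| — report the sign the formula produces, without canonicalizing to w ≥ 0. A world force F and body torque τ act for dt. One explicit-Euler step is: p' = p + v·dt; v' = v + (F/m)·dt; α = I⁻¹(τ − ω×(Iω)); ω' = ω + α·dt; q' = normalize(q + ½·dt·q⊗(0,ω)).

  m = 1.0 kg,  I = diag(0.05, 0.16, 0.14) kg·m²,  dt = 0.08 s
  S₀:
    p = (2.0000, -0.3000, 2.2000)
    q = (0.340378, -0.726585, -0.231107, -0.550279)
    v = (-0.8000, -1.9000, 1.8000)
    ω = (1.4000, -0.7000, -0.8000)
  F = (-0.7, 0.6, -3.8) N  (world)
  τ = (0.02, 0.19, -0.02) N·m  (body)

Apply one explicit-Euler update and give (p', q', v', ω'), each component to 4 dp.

p' = (1.9360, -0.4520, 2.3440)
q' = (0.3561, -0.7138, -0.2940, -0.5266)
v' = (-0.8560, -1.8520, 1.4960)
ω' = (1.4499, -0.6554, -0.7498)

(τ − ω×Iω)/I = (0.6240, 0.5575, 0.6271)
new body rate ω' = (1.4499, -0.6554, -0.7498)
q⊗(0,ω) = (0.4152209, 0.2762195, -1.5899232, 0.5598569)
q + ½dt·q⊗(0,ω), renormalized = (0.3561, -0.7138, -0.2940, -0.5266)
a = F/m = (-0.7000, 0.6000, -3.8000)
p' = p + v·dt = (1.9360, -0.4520, 2.3440)
new velocity v' = (-0.8560, -1.8520, 1.4960)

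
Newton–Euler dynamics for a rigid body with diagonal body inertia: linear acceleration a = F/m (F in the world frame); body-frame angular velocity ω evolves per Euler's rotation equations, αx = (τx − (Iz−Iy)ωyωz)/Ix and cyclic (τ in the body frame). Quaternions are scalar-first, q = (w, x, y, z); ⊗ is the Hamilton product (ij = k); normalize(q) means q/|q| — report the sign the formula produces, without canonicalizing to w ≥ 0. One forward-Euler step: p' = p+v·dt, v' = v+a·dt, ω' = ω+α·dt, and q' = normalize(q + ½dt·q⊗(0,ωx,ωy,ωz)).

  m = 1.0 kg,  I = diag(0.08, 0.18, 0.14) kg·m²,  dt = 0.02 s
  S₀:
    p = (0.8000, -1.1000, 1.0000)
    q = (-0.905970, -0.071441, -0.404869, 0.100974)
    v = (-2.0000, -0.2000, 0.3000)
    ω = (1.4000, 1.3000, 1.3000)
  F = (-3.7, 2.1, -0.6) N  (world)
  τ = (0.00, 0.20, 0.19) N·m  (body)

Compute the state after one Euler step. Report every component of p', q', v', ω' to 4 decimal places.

p' = (0.7600, -1.1040, 1.0060)
q' = (-0.9008, -0.0907, -0.4142, 0.0939)
v' = (-2.0740, -0.1580, 0.2880)
ω' = (1.4169, 1.3344, 1.3011)

precession coupling ω×(Iω) = (-0.0676, -0.1092, 0.1820)
angular accel α = (0.8450, 1.7178, 0.0571)
ω + α·dt = (1.4169, 1.3344, 1.3011)
q⊗(0,ω) = (0.4950809, -1.9259539, -0.9435241, -0.7038177)
q + ½dt·q⊗(0,ω), renormalized = (-0.9008, -0.0907, -0.4142, 0.0939)
linear accel F/m = (-3.7000, 2.1000, -0.6000)
p' = p + v·dt = (0.7600, -1.1040, 1.0060)
v' = v + a·dt = (-2.0740, -0.1580, 0.2880)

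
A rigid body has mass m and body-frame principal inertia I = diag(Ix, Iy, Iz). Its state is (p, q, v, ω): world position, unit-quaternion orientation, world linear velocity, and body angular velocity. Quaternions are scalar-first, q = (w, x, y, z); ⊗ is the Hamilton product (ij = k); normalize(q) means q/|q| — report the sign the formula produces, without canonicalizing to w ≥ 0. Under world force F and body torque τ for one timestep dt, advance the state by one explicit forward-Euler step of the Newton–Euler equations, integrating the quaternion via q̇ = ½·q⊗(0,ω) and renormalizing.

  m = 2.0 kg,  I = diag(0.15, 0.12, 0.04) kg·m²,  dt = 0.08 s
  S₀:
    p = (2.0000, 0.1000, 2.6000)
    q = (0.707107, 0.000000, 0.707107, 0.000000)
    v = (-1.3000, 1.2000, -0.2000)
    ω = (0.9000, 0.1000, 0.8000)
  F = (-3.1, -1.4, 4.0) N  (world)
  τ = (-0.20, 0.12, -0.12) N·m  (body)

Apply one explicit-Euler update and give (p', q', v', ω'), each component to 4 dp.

p' = (1.8960, 0.1960, 2.5840)
q' = (0.7035, 0.0480, 0.7091, -0.0028)
v' = (-1.4240, 1.1440, -0.0400)
ω' = (0.7967, 0.1272, 0.5654)

gyro term ω×Iω = (-0.0064, 0.0792, -0.0027)
(τ − ω×Iω)/I = (-1.2907, 0.3400, -2.9325)
ω' = ω + α·dt = (0.7967, 0.1272, 0.5654)
q⊗(0,ω) = (-0.0707107, 1.2020819, 0.0707107, -0.0707107)
q + ½dt·q⊗(0,ω), renormalized = (0.7035, 0.0480, 0.7091, -0.0028)
new position p' = (1.8960, 0.1960, 2.5840)
new velocity v' = (-1.4240, 1.1440, -0.0400)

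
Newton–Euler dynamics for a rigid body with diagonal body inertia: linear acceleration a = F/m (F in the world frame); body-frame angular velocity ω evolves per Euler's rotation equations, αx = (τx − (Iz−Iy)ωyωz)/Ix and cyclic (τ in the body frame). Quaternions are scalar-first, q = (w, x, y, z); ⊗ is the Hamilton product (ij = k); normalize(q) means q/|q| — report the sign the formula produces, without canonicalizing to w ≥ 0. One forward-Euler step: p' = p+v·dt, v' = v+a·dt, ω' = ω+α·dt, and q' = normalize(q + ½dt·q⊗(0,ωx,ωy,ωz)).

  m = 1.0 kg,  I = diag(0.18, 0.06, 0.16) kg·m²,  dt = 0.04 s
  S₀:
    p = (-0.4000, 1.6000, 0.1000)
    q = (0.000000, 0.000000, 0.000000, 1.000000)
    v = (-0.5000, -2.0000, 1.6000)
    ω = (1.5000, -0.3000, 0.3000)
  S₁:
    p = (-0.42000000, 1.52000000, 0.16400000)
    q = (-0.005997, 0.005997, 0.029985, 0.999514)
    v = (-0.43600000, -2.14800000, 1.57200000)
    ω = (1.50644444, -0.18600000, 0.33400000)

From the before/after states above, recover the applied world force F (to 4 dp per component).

velocity change Δv = (0.06400000, -0.14800000, -0.02800000)
applied force F = (1.6000, -3.7000, -0.7000)

F = (1.6000, -3.7000, -0.7000)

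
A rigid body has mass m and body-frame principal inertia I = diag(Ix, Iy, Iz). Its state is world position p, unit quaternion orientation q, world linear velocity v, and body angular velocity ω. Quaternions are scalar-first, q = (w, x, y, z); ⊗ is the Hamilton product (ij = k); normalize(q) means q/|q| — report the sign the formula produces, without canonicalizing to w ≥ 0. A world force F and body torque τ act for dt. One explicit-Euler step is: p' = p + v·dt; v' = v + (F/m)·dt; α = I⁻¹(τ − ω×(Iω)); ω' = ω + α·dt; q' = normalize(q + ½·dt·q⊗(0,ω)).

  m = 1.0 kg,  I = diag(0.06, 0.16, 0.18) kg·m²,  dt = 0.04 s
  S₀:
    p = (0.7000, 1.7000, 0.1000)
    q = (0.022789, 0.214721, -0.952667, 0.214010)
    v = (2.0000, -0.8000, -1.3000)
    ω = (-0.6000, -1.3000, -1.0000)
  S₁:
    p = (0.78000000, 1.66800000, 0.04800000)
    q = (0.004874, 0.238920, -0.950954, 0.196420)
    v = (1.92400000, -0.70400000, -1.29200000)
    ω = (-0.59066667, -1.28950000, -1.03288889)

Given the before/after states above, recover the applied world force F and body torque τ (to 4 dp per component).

F = (-1.9000, 2.4000, 0.2000)
τ = (0.0400, -0.0300, -0.0700)

velocity change Δv = (-0.07600000, 0.09600000, 0.00800000)
F = m·Δv/dt = (-1.9000, 2.4000, 0.2000)
ω₁ − ω₀ = (0.00933333, 0.01050000, -0.03288889)
ω₀×(Iω₀) = (0.0260, -0.0720, 0.0780)
τ = I·(Δω/dt) + ω₀×(Iω₀) = (0.0400, -0.0300, -0.0700)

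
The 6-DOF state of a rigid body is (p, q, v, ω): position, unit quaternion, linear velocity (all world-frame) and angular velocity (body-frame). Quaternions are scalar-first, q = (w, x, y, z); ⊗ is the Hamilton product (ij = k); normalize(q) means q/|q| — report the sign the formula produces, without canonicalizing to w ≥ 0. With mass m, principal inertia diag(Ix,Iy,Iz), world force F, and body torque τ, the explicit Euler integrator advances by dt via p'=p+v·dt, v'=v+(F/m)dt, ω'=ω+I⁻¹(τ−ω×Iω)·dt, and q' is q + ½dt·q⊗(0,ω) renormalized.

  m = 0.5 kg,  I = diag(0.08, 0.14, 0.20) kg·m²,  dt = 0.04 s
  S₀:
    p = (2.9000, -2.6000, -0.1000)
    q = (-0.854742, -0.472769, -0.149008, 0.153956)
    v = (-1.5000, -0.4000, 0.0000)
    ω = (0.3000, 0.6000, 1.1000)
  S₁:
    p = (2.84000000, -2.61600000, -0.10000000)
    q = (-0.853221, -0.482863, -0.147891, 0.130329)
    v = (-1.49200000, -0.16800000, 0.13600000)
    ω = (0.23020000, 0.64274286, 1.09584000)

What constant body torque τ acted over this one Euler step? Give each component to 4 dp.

τ = (-0.1000, 0.1100, -0.0100)

Δω = ω₁−ω₀ = (-0.06980000, 0.04274286, -0.00416000)
precession coupling = (0.0396, -0.0396, 0.0108)
τ = I·(Δω/dt) + ω₀×(Iω₀) = (-0.1000, 0.1100, -0.0100)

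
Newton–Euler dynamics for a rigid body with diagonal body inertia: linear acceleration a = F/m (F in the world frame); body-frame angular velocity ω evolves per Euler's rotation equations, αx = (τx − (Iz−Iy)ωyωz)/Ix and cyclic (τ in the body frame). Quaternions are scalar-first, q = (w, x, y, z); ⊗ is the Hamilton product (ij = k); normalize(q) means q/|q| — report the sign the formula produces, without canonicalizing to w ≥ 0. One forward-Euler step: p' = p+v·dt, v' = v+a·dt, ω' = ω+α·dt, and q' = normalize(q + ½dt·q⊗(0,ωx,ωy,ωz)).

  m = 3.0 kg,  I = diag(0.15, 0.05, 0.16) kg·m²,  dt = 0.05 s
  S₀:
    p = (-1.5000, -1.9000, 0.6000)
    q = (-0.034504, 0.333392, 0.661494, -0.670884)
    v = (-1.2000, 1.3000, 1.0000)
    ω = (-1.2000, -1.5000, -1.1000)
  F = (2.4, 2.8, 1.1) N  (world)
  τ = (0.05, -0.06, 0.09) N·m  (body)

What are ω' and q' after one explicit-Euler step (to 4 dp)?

ω' = (-1.2438, -1.5468, -1.0156)
q' = (-0.0181, 0.2906, 0.6910, -0.6616)

gyro term ω×Iω = (0.1815, -0.0132, -0.1800)
(τ − ω×Iω)/I = (-0.8767, -0.9360, 1.6875)
ω' = ω + α·dt = (-1.2438, -1.5468, -1.0156)
2q̇ = q⊗(0,ω) = (0.6543390, -1.6925646, 1.2235480, 0.3316592)
updated quaternion q' = (-0.0181, 0.2906, 0.6910, -0.6616)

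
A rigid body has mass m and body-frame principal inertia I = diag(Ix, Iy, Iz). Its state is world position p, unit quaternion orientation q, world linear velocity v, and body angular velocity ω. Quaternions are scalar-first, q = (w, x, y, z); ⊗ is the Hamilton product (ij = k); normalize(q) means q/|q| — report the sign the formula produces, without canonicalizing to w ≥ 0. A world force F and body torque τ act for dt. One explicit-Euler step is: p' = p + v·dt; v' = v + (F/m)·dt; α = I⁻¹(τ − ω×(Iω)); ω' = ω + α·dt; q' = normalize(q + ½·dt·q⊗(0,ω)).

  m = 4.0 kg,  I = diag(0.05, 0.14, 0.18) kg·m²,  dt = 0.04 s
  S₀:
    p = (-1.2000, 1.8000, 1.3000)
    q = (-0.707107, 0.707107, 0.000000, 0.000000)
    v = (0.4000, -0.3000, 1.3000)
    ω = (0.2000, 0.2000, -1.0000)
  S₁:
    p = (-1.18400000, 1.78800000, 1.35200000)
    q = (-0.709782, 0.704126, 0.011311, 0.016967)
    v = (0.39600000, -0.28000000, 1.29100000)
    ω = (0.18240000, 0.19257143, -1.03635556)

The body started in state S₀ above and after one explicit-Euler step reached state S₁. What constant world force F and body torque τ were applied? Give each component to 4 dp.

v₁ − v₀ = (-0.00400000, 0.02000000, -0.00900000)
F = m·Δv/dt = (-0.4000, 2.0000, -0.9000)
rate change Δω = (-0.01760000, -0.00742857, -0.03635556)
gyro term ω₀×Iω₀ = (-0.0080, 0.0260, 0.0036)
τ = I·(Δω/dt) + ω₀×(Iω₀) = (-0.0300, 0.0000, -0.1600)

F = (-0.4000, 2.0000, -0.9000)
τ = (-0.0300, 0.0000, -0.1600)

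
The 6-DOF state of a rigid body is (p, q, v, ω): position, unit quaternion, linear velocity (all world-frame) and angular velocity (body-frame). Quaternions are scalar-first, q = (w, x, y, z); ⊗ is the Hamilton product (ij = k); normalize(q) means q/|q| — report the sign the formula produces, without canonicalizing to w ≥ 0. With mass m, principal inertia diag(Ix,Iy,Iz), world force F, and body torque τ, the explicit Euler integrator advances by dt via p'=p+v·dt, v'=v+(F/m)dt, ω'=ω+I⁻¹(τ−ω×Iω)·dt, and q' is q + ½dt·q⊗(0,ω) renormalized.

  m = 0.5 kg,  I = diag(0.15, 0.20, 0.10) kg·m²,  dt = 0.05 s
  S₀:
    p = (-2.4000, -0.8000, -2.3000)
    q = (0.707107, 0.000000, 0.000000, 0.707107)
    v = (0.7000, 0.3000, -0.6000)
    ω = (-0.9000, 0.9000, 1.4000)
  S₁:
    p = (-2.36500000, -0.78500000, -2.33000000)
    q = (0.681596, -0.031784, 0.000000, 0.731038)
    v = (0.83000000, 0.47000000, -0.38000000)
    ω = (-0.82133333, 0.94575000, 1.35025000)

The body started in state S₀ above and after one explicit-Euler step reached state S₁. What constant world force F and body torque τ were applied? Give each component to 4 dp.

F = (1.3000, 1.7000, 2.2000)
τ = (0.1100, 0.1200, -0.1400)

ω₁ − ω₀ = (0.07866667, 0.04575000, -0.04975000)
precession coupling = (-0.1260, -0.0630, -0.0405)
τ = I·(Δω/dt) + ω₀×(Iω₀) = (0.1100, 0.1200, -0.1400)
velocity change Δv = (0.13000000, 0.17000000, 0.22000000)
m·(v₁−v₀)/dt = (1.3000, 1.7000, 2.2000)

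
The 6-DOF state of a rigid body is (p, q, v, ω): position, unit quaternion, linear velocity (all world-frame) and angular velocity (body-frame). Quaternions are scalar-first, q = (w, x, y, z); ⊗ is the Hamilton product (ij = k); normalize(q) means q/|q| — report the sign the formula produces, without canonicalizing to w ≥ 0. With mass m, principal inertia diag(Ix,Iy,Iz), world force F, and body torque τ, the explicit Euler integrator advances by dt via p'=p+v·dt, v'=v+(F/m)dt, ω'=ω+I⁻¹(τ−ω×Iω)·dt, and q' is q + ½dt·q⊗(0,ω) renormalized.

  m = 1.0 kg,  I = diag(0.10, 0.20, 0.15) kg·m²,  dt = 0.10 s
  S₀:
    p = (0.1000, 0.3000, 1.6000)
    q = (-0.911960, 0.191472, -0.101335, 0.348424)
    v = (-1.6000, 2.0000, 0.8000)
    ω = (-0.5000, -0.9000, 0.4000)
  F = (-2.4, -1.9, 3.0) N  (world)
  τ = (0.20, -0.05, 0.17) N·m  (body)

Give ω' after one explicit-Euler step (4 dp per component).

gyro term ω×Iω = (0.0180, 0.0100, 0.0450)
α = I⁻¹(τ − ω×Iω) = (1.8200, -0.3000, 0.8333)
ω + α·dt = (-0.3180, -0.9300, 0.4833)

ω' = (-0.3180, -0.9300, 0.4833)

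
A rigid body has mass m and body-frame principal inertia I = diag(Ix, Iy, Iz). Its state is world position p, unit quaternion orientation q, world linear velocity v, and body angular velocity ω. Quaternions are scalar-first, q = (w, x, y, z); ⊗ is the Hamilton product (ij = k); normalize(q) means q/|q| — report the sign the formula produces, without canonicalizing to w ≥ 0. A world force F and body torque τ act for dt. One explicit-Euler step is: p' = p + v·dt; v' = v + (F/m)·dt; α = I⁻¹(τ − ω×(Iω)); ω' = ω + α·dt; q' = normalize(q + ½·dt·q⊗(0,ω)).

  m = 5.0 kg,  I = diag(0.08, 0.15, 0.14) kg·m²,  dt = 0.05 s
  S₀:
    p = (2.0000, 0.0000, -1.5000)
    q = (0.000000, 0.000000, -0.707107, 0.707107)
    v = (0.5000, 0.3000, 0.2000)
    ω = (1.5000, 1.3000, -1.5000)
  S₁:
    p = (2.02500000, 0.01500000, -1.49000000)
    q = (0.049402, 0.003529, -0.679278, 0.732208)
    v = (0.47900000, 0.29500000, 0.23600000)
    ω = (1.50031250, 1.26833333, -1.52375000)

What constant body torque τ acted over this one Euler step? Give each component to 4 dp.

rate change Δω = (0.00031250, -0.03166667, -0.02375000)
precession coupling = (0.0195, 0.1350, 0.1365)
applied torque τ = (0.0200, 0.0400, 0.0700)

τ = (0.0200, 0.0400, 0.0700)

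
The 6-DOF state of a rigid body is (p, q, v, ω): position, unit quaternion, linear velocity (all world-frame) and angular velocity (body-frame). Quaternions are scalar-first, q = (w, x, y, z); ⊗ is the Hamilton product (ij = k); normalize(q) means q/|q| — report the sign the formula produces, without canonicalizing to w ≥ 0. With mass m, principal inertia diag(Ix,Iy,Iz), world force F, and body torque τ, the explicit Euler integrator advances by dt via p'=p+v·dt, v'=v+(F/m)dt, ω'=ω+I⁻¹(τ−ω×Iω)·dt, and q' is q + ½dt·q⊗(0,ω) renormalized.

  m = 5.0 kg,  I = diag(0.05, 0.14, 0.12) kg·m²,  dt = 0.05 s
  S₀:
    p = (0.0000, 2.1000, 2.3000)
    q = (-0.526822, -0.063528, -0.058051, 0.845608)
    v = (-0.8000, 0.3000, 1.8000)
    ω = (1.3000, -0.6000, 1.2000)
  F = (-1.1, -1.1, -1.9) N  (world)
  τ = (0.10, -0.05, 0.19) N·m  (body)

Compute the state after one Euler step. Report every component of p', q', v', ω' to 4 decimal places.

p' = (-0.0400, 2.1150, 2.3900)
q' = (-0.5504, -0.0696, -0.0207, 0.8317)
v' = (-0.8110, 0.2890, 1.7810)
ω' = (1.3856, -0.5789, 1.3084)

p' = p + v·dt = (-0.0400, 2.1150, 2.3900)
v + (F/m)dt = (-0.8110, 0.2890, 1.7810)
gyro term ω×Iω = (0.0144, -0.1092, -0.0702)
angular accel α = (1.7120, 0.4229, 2.1683)
new body rate ω' = (1.3856, -0.5789, 1.3084)
q⊗(0,ω) = (-0.9669738, -0.2471650, 1.4916172, -0.5186033)
q' = normalize(q + ½dt·q⊗(0,ω)) = (-0.5504, -0.0696, -0.0207, 0.8317)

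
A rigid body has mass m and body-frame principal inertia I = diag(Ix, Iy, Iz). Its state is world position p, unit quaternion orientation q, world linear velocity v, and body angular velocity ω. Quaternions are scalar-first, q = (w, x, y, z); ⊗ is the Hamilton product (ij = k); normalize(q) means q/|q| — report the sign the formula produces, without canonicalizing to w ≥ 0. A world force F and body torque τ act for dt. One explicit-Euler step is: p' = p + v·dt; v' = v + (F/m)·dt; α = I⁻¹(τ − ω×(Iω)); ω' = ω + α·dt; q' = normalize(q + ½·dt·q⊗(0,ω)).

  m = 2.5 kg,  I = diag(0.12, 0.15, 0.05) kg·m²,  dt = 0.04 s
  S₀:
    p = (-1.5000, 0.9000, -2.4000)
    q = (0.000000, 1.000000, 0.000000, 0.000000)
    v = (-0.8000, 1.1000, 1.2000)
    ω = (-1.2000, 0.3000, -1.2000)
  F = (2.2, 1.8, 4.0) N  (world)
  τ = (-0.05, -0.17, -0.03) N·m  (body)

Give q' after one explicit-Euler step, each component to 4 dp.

q⊗(0,ω) = (1.2000000, 0.0000000, 1.2000000, 0.3000000)
updated quaternion q' = (0.0240, 0.9994, 0.0240, 0.0060)

q' = (0.0240, 0.9994, 0.0240, 0.0060)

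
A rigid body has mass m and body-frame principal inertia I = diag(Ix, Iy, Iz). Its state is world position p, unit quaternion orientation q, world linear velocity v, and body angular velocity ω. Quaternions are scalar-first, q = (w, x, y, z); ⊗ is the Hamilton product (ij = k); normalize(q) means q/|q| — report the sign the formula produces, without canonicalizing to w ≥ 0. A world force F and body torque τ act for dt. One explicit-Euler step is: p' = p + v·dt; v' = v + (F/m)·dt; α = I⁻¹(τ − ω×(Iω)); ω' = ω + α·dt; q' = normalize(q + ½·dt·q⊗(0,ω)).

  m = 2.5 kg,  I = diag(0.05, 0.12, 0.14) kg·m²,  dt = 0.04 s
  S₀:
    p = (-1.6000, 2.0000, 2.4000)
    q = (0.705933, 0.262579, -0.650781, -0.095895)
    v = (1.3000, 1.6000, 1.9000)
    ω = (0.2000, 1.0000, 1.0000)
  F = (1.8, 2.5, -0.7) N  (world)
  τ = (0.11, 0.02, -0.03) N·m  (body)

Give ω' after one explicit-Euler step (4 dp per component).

angular accel α = (1.8000, 0.3167, -0.3143)
ω + α·dt = (0.2720, 1.0127, 0.9874)

ω' = (0.2720, 1.0127, 0.9874)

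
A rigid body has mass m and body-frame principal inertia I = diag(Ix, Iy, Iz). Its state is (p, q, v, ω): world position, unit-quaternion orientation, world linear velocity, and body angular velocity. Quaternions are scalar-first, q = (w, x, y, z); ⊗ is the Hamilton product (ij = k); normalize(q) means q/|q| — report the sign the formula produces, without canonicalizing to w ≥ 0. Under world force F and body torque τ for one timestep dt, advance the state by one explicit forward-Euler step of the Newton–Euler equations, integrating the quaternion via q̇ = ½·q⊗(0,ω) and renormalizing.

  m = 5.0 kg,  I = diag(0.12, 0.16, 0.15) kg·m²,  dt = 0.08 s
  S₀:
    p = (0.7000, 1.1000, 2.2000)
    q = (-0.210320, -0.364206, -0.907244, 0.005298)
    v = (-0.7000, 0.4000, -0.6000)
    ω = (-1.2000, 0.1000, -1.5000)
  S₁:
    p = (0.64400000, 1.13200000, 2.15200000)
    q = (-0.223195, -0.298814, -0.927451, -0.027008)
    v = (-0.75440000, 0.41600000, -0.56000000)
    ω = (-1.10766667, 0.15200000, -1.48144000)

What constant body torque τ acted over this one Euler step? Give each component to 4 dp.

τ = (0.1400, 0.0500, 0.0300)

rate change Δω = (0.09233333, 0.05200000, 0.01856000)
ω₀×(Iω₀) = (0.0015, -0.0540, -0.0048)
applied torque τ = (0.1400, 0.0500, 0.0300)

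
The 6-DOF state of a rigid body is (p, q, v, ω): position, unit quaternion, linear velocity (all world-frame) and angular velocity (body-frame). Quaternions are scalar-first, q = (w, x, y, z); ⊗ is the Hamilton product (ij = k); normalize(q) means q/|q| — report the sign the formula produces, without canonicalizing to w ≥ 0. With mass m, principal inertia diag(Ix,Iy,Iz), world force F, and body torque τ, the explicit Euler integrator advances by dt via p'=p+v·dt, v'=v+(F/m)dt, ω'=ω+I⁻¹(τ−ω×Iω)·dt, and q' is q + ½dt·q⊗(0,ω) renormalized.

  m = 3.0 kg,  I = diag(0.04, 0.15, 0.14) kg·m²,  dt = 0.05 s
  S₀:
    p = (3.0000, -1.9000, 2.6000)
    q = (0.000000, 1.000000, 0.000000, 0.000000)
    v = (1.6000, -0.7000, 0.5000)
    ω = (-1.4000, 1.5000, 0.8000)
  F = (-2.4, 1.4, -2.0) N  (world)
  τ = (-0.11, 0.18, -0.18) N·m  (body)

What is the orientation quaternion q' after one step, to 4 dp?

q⊗(0,ω) = (1.4000000, 0.0000000, -0.8000000, 1.5000000)
q + ½dt·q⊗(0,ω), renormalized = (0.0349, 0.9985, -0.0200, 0.0374)

q' = (0.0349, 0.9985, -0.0200, 0.0374)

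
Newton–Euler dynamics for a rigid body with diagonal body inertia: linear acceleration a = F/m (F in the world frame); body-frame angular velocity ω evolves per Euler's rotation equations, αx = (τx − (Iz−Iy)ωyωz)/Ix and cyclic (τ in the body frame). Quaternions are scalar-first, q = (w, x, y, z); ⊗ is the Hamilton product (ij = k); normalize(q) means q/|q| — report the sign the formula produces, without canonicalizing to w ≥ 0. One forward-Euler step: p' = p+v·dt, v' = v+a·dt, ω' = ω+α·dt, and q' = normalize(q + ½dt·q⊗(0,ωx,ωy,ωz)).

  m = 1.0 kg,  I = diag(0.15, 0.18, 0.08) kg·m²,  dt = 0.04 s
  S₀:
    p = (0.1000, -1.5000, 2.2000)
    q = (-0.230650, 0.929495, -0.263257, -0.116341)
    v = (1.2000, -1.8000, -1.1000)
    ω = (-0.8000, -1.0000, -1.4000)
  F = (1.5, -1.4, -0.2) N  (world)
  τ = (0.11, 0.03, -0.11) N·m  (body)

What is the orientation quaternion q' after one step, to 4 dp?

q⊗(0,ω) = (0.3174616, 0.4367388, 1.6250158, -0.8171906)
q' = normalize(q + ½dt·q⊗(0,ω)) = (-0.2241, 0.9376, -0.2306, -0.1326)

q' = (-0.2241, 0.9376, -0.2306, -0.1326)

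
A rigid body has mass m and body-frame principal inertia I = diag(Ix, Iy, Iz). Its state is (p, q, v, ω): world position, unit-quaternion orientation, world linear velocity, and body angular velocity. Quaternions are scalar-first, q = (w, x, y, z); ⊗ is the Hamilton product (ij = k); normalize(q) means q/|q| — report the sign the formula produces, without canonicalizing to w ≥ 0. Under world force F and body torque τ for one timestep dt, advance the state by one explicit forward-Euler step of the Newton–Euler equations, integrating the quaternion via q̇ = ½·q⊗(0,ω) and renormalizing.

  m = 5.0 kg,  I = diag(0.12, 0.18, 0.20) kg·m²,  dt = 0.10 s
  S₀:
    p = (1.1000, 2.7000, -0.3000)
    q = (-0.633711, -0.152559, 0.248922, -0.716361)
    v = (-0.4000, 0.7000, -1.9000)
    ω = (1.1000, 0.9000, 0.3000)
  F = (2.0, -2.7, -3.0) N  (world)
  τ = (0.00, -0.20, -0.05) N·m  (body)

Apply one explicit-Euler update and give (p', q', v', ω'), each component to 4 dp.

p' = (1.0600, 2.7700, -0.4900)
q' = (-0.6241, -0.1510, 0.1828, -0.7445)
v' = (-0.3600, 0.6460, -1.9600)
ω' = (1.0955, 0.8036, 0.2453)

precession coupling ω×(Iω) = (0.0054, -0.0264, 0.0594)
angular accel α = (-0.0450, -0.9644, -0.5470)
ω' = ω + α·dt = (1.0955, 0.8036, 0.2453)
q⊗(0,ω) = (0.1586934, 0.0223194, -1.3125693, -0.6012306)
updated quaternion q' = (-0.6241, -0.1510, 0.1828, -0.7445)
p' = p + v·dt = (1.0600, 2.7700, -0.4900)
new velocity v' = (-0.3600, 0.6460, -1.9600)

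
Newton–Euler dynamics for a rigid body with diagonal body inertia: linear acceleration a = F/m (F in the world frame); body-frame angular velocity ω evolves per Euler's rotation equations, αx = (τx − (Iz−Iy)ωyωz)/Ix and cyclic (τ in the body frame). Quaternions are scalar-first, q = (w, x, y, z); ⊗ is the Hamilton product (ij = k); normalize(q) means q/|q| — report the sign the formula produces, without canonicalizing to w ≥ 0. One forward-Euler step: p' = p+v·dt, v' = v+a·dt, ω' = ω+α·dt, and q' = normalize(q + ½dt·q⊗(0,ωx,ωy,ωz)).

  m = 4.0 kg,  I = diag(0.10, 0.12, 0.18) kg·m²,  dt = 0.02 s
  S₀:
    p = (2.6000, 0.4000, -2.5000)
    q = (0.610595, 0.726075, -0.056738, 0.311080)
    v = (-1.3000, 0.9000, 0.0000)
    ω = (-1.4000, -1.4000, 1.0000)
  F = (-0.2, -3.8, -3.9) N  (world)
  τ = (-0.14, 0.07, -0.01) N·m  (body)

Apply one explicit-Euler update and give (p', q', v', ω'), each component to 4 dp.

p' = (2.5740, 0.4180, -2.5000)
q' = (0.6167, 0.7211, -0.0769, 0.3062)
v' = (-1.3010, 0.8810, -0.0195)
ω' = (-1.4112, -1.4070, 0.9945)

p' = p + v·dt = (2.5740, 0.4180, -2.5000)
v + (F/m)dt = (-1.3010, 0.8810, -0.0195)
(τ − ω×Iω)/I = (-0.5600, -0.3500, -0.2733)
new body rate ω' = (-1.4112, -1.4070, 0.9945)
q⊗(0,ω) = (0.6259918, -0.4760590, -2.0164200, -0.4853432)
q' = normalize(q + ½dt·q⊗(0,ω)) = (0.6167, 0.7211, -0.0769, 0.3062)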